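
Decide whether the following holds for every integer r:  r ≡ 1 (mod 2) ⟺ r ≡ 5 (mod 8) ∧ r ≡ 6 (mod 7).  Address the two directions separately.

Only the converse holds.

(⇒) This fails: r = 1 gives 1 ≡ 1 (mod 2) but 1 ≡ 1 (mod 8), so the conjunction on the right does not hold.

(⇐) Conversely, if r ≡ 5 (mod 8) and r ≡ 6 (mod 7), then by the Chinese remainder theorem r ≡ 13 (mod 56). Since 13 ≡ 1 (mod 2) and 2 ∣ 56, we get r ≡ 1 (mod 2).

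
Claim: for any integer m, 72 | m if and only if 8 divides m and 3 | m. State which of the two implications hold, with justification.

(⇒) holds; (⇐) fails.

(⇐) This fails: take m = 24. Both 8 ∣ 24 and 3 ∣ 24, yet 24 is not a multiple of 72 (since 24 = 0·72 + 24), so 72 ∤ 24.

(⇒) If 72 ∣ m, write m = 72q. Since 72 = 9·8, m = 8·(9q), so 8 ∣ m; and since 72 = 24·3, m = 3·(24q), so 3 ∣ m.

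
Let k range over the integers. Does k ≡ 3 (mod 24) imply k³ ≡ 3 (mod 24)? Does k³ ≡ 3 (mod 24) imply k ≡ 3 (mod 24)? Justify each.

[⇒] Suppose k ≡ 3 (mod 24). Write k = 24j + 3. Then (24j + 3)³ = 13824j³ + 5184j² + 648j + 27 = 24(576j³ + 216j² + 27j + 1) + 3, so k³ ≡ 3 (mod 24).

[⇐] Conversely, suppose k³ ≡ 3 (mod 24). The only residue r in {0, …, 23} with r³ ≡ 3 (mod 24) is r = 3, so k ≡ 3 (mod 24).

Equivalent; both directions hold.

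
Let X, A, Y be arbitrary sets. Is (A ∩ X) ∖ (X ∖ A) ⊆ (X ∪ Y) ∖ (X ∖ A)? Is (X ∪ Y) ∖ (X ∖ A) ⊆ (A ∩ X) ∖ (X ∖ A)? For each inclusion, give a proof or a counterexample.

(⊆) holds; (⊇) fails.

Reverse inclusion. This inclusion fails. Take X = ∅, A = ∅, Y = {1}; then 1 ∈ (X ∪ Y) ∖ (X ∖ A) but 1 ∉ (A ∩ X) ∖ (X ∖ A).

Forward inclusion. Let x ∈ (A ∩ X) ∖ (X ∖ A). Then either x ∈ X ∩ A and x ∉ Y; or x ∈ X ∩ A ∩ Y. In each case x ∈ (X ∪ Y) ∖ (X ∖ A), so (A ∩ X) ∖ (X ∖ A) ⊆ (X ∪ Y) ∖ (X ∖ A).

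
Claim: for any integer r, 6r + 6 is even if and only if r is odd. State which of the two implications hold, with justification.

Only the reverse direction holds.

(⟹) This fails: take r = 6. Then 6r + 6 = 42, which is even, yet r = 6 is even, not odd.

(⟸) Suppose r is odd. Since 6 is even, 6r is even for every r, so 6r + 6 has the same parity as 6, which is even. Hence 6r + 6 is even.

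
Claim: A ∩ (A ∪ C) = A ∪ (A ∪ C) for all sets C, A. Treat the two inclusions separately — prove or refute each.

The sets are not equal: only the forward inclusion holds.

Forward inclusion. Let x ∈ A ∩ (A ∪ C). Then either x ∈ A and x ∉ C; or x ∈ C ∩ A. In each case x ∈ A ∪ (A ∪ C), so A ∩ (A ∪ C) ⊆ A ∪ (A ∪ C).

Reverse inclusion. This inclusion fails. Take C = {1}, A = ∅; then 1 ∈ A ∪ (A ∪ C) but 1 ∉ A ∩ (A ∪ C).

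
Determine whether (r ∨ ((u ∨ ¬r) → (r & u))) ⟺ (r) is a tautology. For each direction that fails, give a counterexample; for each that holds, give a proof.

Both directions hold; the statement is true.

(⇒) Assume the antecedent. If r is true, r reduces to true regardless of the other variables. If r is false, the antecedent cannot hold. Either way r holds.

(⇐) Assume the antecedent. If r is true, r ∨ ((u ∨ ¬r) → (r & u)) reduces to true regardless of the other variables. If r is false, the antecedent cannot hold. Either way r ∨ ((u ∨ ¬r) → (r & u)) holds.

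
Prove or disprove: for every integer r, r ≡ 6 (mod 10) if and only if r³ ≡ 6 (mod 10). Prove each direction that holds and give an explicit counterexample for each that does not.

Forward direction. Suppose r ≡ 6 (mod 10). Write r = 10j + 6. Then (10j + 6)³ = 1000j³ + 1800j² + 1080j + 216 = 10(100j³ + 180j² + 108j + 21) + 6, so r³ ≡ 6 (mod 10).

Converse. Suppose r³ ≡ 6 (mod 10). The only residue r in {0, …, 9} with r³ ≡ 6 (mod 10) is r = 6, so r ≡ 6 (mod 10).

The biconditional holds.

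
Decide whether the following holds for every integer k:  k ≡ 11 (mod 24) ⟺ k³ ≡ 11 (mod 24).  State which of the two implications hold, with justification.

Both directions hold; the statement is true.

Forward direction. Suppose k ≡ 11 (mod 24). Write k = 24j + 11. Then (24j + 11)³ = 13824j³ + 19008j² + 8712j + 1331 = 24(576j³ + 792j² + 363j + 55) + 11, so k³ ≡ 11 (mod 24).

Converse. Suppose k³ ≡ 11 (mod 24). The only residue r in {0, …, 23} with r³ ≡ 11 (mod 24) is r = 11, so k ≡ 11 (mod 24).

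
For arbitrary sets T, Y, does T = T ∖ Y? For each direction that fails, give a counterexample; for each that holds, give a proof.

(⟸) Let x ∈ T ∖ Y. Then x ∈ T and x ∉ Y, from which x ∈ T.

(⟹) This inclusion fails. Take T = {1}, Y = {1}; then 1 ∈ T but 1 ∉ T ∖ Y.

The sets are not equal: only the reverse inclusion holds.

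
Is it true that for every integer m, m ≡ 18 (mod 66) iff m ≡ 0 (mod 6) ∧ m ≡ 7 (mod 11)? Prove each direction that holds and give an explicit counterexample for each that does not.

Forward direction. Suppose m ≡ 18 (mod 66); write m = 66j + 18. Since 6 ∣ 66, reducing mod 6 gives m ≡ 18 ≡ 0 (mod 6); since 11 ∣ 66, reducing mod 11 gives m ≡ 18 ≡ 7 (mod 11).

Converse. If m ≡ 0 (mod 6) and m ≡ 7 (mod 11), then by the Chinese remainder theorem m ≡ 18 (mod 66). This is exactly m ≡ 18 (mod 66).

Both implications hold.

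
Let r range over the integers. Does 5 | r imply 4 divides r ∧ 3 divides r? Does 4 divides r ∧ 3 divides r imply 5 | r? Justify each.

Both directions fail.

(→) This fails: take r = 5. Certainly 5 ∣ 5, but 4 ∤ 5.

(←) This fails: take r = 12. Both 4 ∣ 12 and 3 ∣ 12, yet 12 is not a multiple of 5 (since 12 = 2·5 + 2), so 5 ∤ 12.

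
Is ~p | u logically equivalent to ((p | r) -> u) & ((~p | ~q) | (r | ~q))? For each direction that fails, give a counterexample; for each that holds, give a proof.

Forward direction. This fails. Under r = T, q = F, u = F, p = F, the left side is true but the right side is false.

Converse. Assume the antecedent. If u is true, ~p | u reduces to true regardless of the other variables. If u is false, the antecedent forces (r = F, q = F, u = F, p = F) or (r = F, q = T, u = F, p = F), and ~p | u holds there. Either way ~p | u holds.

Only the converse holds.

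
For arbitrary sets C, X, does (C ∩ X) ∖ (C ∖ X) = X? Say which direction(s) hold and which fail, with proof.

(⊆) holds; (⊇) fails.

(⊇) This inclusion fails. Take C = ∅, X = {1}; then 1 ∈ X but 1 ∉ (C ∩ X) ∖ (C ∖ X).

(⊆) Let x ∈ (C ∩ X) ∖ (C ∖ X). Then x ∈ C ∩ X, from which x ∈ X.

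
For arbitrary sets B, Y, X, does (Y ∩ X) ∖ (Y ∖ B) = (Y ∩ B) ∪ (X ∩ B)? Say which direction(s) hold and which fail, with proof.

Forward inclusion. Let x ∈ (Y ∩ X) ∖ (Y ∖ B). Then x ∈ B ∩ Y ∩ X, from which x ∈ (Y ∩ B) ∪ (X ∩ B).

Reverse inclusion. This inclusion fails. Take B = {1}, Y = {1}, X = ∅; then 1 ∈ (Y ∩ B) ∪ (X ∩ B) but 1 ∉ (Y ∩ X) ∖ (Y ∖ B).

Only the forward inclusion holds.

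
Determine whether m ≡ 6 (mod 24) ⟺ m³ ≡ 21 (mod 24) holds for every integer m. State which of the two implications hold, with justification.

(⟹) This fails: take m = 6. Then 6 ≡ 6 (mod 24), but 6³ = 216 ≡ 0 (mod 24), not 21.

(⟸) This fails: take m = 21. Then 21³ = 9261 ≡ 21 (mod 24), yet 21 ≡ 21 (mod 24), not 6.

Neither direction holds.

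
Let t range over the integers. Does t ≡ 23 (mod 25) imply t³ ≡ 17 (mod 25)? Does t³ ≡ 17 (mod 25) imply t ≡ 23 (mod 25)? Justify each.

Equivalent; both directions hold.

(⇐) Suppose t³ ≡ 17 (mod 25). The only residue r in {0, …, 24} with r³ ≡ 17 (mod 25) is r = 23, so t ≡ 23 (mod 25).

(⇒) Suppose t ≡ 23 (mod 25). Write t = 25j + 23. Then (25j + 23)³ = 15625j³ + 43125j² + 39675j + 12167 = 25(625j³ + 1725j² + 1587j + 486) + 17, so t³ ≡ 17 (mod 25).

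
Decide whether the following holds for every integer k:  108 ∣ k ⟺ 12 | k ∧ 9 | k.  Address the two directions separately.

Forward direction. If 108 ∣ k, write k = 108q. Since 108 = 9·12, k = 12·(9q), so 12 ∣ k; and since 108 = 12·9, k = 9·(12q), so 9 ∣ k.

Converse. This fails: take k = 36. Both 12 ∣ 36 and 9 ∣ 36, yet 36 is not a multiple of 108 (since 36 = 0·108 + 36), so 108 ∤ 36.

(⇒) holds; (⇐) fails.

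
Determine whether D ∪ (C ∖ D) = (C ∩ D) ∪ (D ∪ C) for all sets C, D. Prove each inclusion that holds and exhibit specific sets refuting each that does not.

(⊇) Let x ∈ (C ∩ D) ∪ (D ∪ C). Then either x ∈ C and x ∉ D; or x ∈ D and x ∉ C; or x ∈ C ∩ D. In each case x ∈ D ∪ (C ∖ D), so (C ∩ D) ∪ (D ∪ C) ⊆ D ∪ (C ∖ D).

(⊆) Let x ∈ D ∪ (C ∖ D). Then either x ∈ C and x ∉ D; or x ∈ D and x ∉ C; or x ∈ C ∩ D. In each case x ∈ (C ∩ D) ∪ (D ∪ C), so D ∪ (C ∖ D) ⊆ (C ∩ D) ∪ (D ∪ C).

Both inclusions hold; the sets are equal.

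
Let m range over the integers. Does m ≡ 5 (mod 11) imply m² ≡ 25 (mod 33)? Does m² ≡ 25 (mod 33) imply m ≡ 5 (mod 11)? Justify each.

Neither implication holds.

[⇒] This fails: take m = 27. Then 27 ≡ 5 (mod 11), but 27² = 729 ≡ 3 (mod 33), not 25.

[⇐] This fails: take m = 17. Then 17² = 289 ≡ 25 (mod 33), yet 17 ≡ 6 (mod 11), not 5.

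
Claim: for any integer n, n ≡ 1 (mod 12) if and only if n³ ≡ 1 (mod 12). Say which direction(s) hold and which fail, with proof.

Both implications hold.

(⟸) For the converse, argue contrapositively. If n ≢ 1 (mod 12), then n is congruent to one of 0, 2, 3, 4, 5, 6, 7, 8, 9, 10, 11 modulo 12, and these give n³ ≡ 0, 8, 3, 4, 5, 0, 7, 8, 9, 4, 11 respectively — never 1.

(⟹) Suppose n ≡ 1 (mod 12). Write n = 12j + 1. Then (12j + 1)³ = 1728j³ + 432j² + 36j + 1 = 12(144j³ + 36j² + 3j) + 1, so n³ ≡ 1 (mod 12).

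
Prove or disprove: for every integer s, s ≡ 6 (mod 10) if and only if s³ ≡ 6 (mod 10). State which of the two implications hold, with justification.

Both directions hold.

(⇒) Suppose s ≡ 6 (mod 10). Write s = 10j + 6. Then (10j + 6)³ = 1000j³ + 1800j² + 1080j + 216 = 10(100j³ + 180j² + 108j + 21) + 6, so s³ ≡ 6 (mod 10).

(⇐) For the converse, argue contrapositively. If s ≢ 6 (mod 10), then s is congruent to one of 0, 1, 2, 3, 4, 5, 7, 8, 9 modulo 10, and these give s³ ≡ 0, 1, 8, 7, 4, 5, 3, 2, 9 respectively — never 6.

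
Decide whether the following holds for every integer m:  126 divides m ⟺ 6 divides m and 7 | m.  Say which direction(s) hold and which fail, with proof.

Only the forward implication holds.

(⇒) If 126 ∣ m, write m = 126q. Since 126 = 21·6, m = 6·(21q), so 6 ∣ m; and since 126 = 18·7, m = 7·(18q), so 7 ∣ m.

(⇐) This fails: take m = 42. Both 6 ∣ 42 and 7 ∣ 42, yet 42 is not a multiple of 126 (since 42 = 0·126 + 42), so 126 ∤ 42.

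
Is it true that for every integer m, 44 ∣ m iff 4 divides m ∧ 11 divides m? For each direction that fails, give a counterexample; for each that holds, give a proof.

Both implications hold.

(⇒) If 44 ∣ m, write m = 44q. Since 44 = 11·4, m = 4·(11q), so 4 ∣ m; and since 44 = 4·11, m = 11·(4q), so 11 ∣ m.

(⇐) Suppose 4 ∣ m and 11 ∣ m. Any common multiple of 4 and 11 is a multiple of their lcm; here gcd(4, 11) = 1, so lcm(4, 11) = 4·11 = 44, so 44 ∣ m.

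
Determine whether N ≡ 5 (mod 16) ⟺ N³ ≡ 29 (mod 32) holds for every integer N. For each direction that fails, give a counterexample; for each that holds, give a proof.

Not equivalent: only (⇐) holds.

Forward direction. This fails: take N = 21. Then 21 ≡ 5 (mod 16), but 21³ = 9261 ≡ 13 (mod 32), not 29.

Converse. The residues r modulo 32 with r³ ≡ 29 (mod 32) are exactly {5}, and each is ≡ 5 (mod 16).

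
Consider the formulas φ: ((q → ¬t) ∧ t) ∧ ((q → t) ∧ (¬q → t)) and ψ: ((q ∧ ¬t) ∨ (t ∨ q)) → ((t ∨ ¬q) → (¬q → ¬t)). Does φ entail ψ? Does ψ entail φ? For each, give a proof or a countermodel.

(⟹) This fails. Under t = T, q = F, the left side is true but the right side is false.

(⟸) This fails. Under t = F, q = F, the left side is false but the right side is true.

Neither implication holds.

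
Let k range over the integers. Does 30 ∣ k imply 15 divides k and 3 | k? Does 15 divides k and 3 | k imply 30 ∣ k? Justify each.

(⇐) This fails: take k = 15. Both 15 ∣ 15 and 3 ∣ 15, yet 15 is not a multiple of 30 (since 15 = 0·30 + 15), so 30 ∤ 15.

(⇒) If 30 ∣ k, write k = 30q. Since 30 = 2·15, k = 15·(2q), so 15 ∣ k; and since 30 = 10·3, k = 3·(10q), so 3 ∣ k.

Only the forward direction holds.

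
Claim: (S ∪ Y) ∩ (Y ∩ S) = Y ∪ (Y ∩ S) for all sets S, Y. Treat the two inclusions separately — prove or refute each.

Forward inclusion. Let x ∈ (S ∪ Y) ∩ (Y ∩ S). Then x ∈ S ∩ Y, from which x ∈ Y ∪ (Y ∩ S).

Reverse inclusion. This inclusion fails. Take S = ∅, Y = {1}; then 1 ∈ Y ∪ (Y ∩ S) but 1 ∉ (S ∪ Y) ∩ (Y ∩ S).

(⊆) holds; (⊇) fails.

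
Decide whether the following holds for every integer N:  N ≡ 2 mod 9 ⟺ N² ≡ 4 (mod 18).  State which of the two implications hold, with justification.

Both directions fail.

[⇒] This fails: take N = 11. Then 11 ≡ 2 (mod 9), but 11² = 121 ≡ 13 (mod 18), not 4.

[⇐] This fails: take N = 16. Then 16² = 256 ≡ 4 (mod 18), yet 16 ≡ 7 (mod 9), not 2.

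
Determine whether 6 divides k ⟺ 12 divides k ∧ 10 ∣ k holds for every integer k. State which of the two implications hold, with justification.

Not equivalent: only (⇐) holds.

(←) Suppose 12 ∣ k and 10 ∣ k. Any common multiple of 12 and 10 is a multiple of their lcm; here lcm(12, 10) = 12·10/gcd(12, 10) = 120/2 = 60, so 60 ∣ k. Since 6 ∣ 60, it follows that 6 ∣ k.

(→) This fails: take k = 6. Certainly 6 ∣ 6, but 12 ∤ 6.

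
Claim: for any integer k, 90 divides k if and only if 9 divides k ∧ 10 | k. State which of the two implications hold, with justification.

Equivalent; both directions hold.

Forward direction. If 90 ∣ k, write k = 90q. Since 90 = 10·9, k = 9·(10q), so 9 ∣ k; and since 90 = 9·10, k = 10·(9q), so 10 ∣ k.

Converse. Suppose 9 ∣ k and 10 ∣ k. Any common multiple of 9 and 10 is a multiple of their lcm; here gcd(9, 10) = 1, so lcm(9, 10) = 9·10 = 90, so 90 ∣ k.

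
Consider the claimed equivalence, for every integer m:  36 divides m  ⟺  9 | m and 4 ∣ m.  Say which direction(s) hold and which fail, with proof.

Both directions hold.

(⇐) Suppose 9 ∣ m and 4 ∣ m. Any common multiple of 9 and 4 is a multiple of their lcm; here gcd(9, 4) = 1, so lcm(9, 4) = 9·4 = 36, so 36 ∣ m.

(⇒) If 36 ∣ m, write m = 36q. Since 36 = 4·9, m = 9·(4q), so 9 ∣ m; and since 36 = 9·4, m = 4·(9q), so 4 ∣ m.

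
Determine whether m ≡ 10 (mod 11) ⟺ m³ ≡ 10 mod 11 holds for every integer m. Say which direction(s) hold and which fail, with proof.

Both directions hold; the statement is true.

(⟹) Suppose m ≡ 10 (mod 11). Write m = 11j + 10. Then (11j + 10)³ = 1331j³ + 3630j² + 3300j + 1000 = 11(121j³ + 330j² + 300j + 90) + 10, so m³ ≡ 10 (mod 11).

(⟸) For the converse, argue contrapositively. If m ≢ 10 (mod 11), then m is congruent to one of 0, 1, 2, 3, 4, 5, 6, 7, 8, 9 modulo 11, and these give m³ ≡ 0, 1, 8, 5, 9, 4, 7, 2, 6, 3 respectively — never 10.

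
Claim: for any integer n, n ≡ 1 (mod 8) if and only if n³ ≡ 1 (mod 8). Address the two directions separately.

(⇐) For the converse, argue contrapositively. If n ≢ 1 (mod 8), then n is congruent to one of 0, 2, 3, 4, 5, 6, 7 modulo 8, and these give n³ ≡ 0, 0, 3, 0, 5, 0, 7 respectively — never 1.

(⇒) Suppose n ≡ 1 (mod 8). Write n = 8j + 1. Then (8j + 1)³ = 512j³ + 192j² + 24j + 1 = 8(64j³ + 24j² + 3j) + 1, so n³ ≡ 1 (mod 8).

Both directions hold.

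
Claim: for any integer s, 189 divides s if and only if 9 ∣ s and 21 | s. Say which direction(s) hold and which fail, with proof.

(⟹) If 189 ∣ s, write s = 189q. Since 189 = 21·9, s = 9·(21q), so 9 ∣ s; and since 189 = 9·21, s = 21·(9q), so 21 ∣ s.

(⟸) This fails: take s = 63. Both 9 ∣ 63 and 21 ∣ 63, yet 63 is not a multiple of 189 (since 63 = 0·189 + 63), so 189 ∤ 63.

The forward direction holds; the converse fails.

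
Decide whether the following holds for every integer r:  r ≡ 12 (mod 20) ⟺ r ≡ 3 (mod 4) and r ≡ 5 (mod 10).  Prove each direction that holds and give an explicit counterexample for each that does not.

(→) This fails: r = 12 gives 12 ≡ 12 (mod 20) but 12 ≡ 0 (mod 4), so the conjunction on the right does not hold.

(←) This fails: r = 15 satisfies both congruences on the right (15 ≡ 3 mod 4 and 15 ≡ 5 mod 10) yet 15 ≡ 15 (mod 20), not 12.

(⇒) fails and (⇐) fails.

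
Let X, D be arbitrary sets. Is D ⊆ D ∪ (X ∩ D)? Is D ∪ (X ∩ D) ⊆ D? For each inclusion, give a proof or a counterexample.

(⟹) Let x ∈ D. Then either x ∈ D and x ∉ X; or x ∈ X ∩ D. In each case x ∈ D ∪ (X ∩ D), so D ⊆ D ∪ (X ∩ D).

(⟸) Let x ∈ D ∪ (X ∩ D). Then either x ∈ D and x ∉ X; or x ∈ X ∩ D. In each case x ∈ D, so D ∪ (X ∩ D) ⊆ D.

The two sets are equal.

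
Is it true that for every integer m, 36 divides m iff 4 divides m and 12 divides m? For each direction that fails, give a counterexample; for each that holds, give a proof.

Not equivalent: only (⇒) holds.

(⇐) This fails: take m = 12. Both 4 ∣ 12 and 12 ∣ 12, yet 12 is not a multiple of 36 (since 12 = 0·36 + 12), so 36 ∤ 12.

(⇒) If 36 ∣ m, write m = 36q. Since 36 = 9·4, m = 4·(9q), so 4 ∣ m; and since 36 = 3·12, m = 12·(3q), so 12 ∣ m.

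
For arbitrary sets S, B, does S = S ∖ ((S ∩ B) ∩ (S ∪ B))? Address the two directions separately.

Only the reverse inclusion holds.

(⟹) This inclusion fails. Take S = {1}, B = {1}; then 1 ∈ S but 1 ∉ S ∖ ((S ∩ B) ∩ (S ∪ B)).

(⟸) Let x ∈ S ∖ ((S ∩ B) ∩ (S ∪ B)). Then x ∈ S and x ∉ B, from which x ∈ S.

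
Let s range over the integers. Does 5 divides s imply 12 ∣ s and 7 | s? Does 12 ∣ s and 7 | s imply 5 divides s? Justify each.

Neither direction holds.

(→) This fails: take s = 5. Certainly 5 ∣ 5, but 12 ∤ 5.

(←) This fails: take s = 84. Both 12 ∣ 84 and 7 ∣ 84, yet 84 is not a multiple of 5 (since 84 = 16·5 + 4), so 5 ∤ 84.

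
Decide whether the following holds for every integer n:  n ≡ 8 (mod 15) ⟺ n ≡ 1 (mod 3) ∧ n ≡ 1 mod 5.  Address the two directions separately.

Both directions fail.

[⇒] This fails: n = 8 gives 8 ≡ 8 (mod 15) but 8 ≡ 2 (mod 3), so the conjunction on the right does not hold.

[⇐] This fails: n = 1 satisfies both congruences on the right (1 ≡ 1 mod 3 and 1 ≡ 1 mod 5) yet 1 ≡ 1 (mod 15), not 8.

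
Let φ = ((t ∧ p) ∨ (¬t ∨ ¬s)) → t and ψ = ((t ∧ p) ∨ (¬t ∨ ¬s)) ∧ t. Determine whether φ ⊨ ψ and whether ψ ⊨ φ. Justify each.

(⇒) This fails. Under s = T, t = T, p = F, the left side is true but the right side is false.

(⇐) Assume the antecedent. If s is true, the antecedent forces (s = T, t = T, p = T), and ((t ∧ p) ∨ (¬t ∨ ¬s)) → t holds there. If s is false, the antecedent forces (s = F, t = T, p = F) or (s = F, t = T, p = T), and ((t ∧ p) ∨ (¬t ∨ ¬s)) → t holds there. Either way ((t ∧ p) ∨ (¬t ∨ ¬s)) → t holds.

The forward direction fails; the converse holds.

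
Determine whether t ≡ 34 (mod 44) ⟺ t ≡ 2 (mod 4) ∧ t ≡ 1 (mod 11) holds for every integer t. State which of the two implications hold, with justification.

Equivalent; both directions hold.

[⇒] Suppose t ≡ 34 (mod 44); write t = 44j + 34. Since 4 ∣ 44, reducing mod 4 gives t ≡ 34 ≡ 2 (mod 4); since 11 ∣ 44, reducing mod 11 gives t ≡ 34 ≡ 1 (mod 11).

[⇐] Conversely, if t ≡ 2 (mod 4) and t ≡ 1 (mod 11), then by the Chinese remainder theorem t ≡ 34 (mod 44). This is exactly t ≡ 34 (mod 44).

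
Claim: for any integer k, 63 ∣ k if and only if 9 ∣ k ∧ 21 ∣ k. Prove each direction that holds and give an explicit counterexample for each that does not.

[⇒] If 63 ∣ k, write k = 63q. Since 63 = 7·9, k = 9·(7q), so 9 ∣ k; and since 63 = 3·21, k = 21·(3q), so 21 ∣ k.

[⇐] Suppose 9 ∣ k and 21 ∣ k. Any common multiple of 9 and 21 is a multiple of their lcm; here lcm(9, 21) = 9·21/gcd(9, 21) = 189/3 = 63, so 63 ∣ k.

Equivalent; both directions hold.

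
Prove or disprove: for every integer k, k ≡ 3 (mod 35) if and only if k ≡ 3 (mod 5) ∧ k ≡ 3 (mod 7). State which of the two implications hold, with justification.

Both implications hold.

(→) Suppose k ≡ 3 (mod 35); write k = 35j + 3. Since 5 ∣ 35, reducing mod 5 gives k ≡ 3 (mod 5); since 7 ∣ 35, reducing mod 7 gives k ≡ 3 (mod 7).

(←) Conversely, if k ≡ 3 (mod 5) and k ≡ 3 (mod 7), then by the Chinese remainder theorem k ≡ 3 (mod 35). This is exactly k ≡ 3 (mod 35).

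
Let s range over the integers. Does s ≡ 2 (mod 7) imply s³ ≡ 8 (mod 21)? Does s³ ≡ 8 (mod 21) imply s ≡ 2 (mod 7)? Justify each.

Both directions fail.

(→) This fails: take s = 9. Then 9 ≡ 2 (mod 7), but 9³ = 729 ≡ 15 (mod 21), not 8.

(←) This fails: take s = 8. Then 8³ = 512 ≡ 8 (mod 21), yet 8 ≡ 1 (mod 7), not 2.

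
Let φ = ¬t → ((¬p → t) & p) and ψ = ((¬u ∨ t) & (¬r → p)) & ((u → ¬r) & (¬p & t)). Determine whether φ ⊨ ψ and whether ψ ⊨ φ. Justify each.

The forward direction fails; the converse holds.

(⇒) This fails. Under r = F, u = F, p = T, t = F, the left side is true but the right side is false.

(⇐) Assume the antecedent. If r is true, the antecedent forces (r = T, u = F, p = F, t = T), and ¬t → ((¬p → t) & p) holds there. If r is false, the antecedent cannot hold. Either way ¬t → ((¬p → t) & p) holds.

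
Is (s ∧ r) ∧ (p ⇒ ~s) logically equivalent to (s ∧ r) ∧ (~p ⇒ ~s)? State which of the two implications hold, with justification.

Forward direction. This fails. Under p = F, r = T, s = T, the left side is true but the right side is false.

Converse. This fails. Under p = T, r = T, s = T, the left side is false but the right side is true.

Both directions fail.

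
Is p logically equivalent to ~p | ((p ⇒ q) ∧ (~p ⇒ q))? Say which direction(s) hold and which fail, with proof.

(⇒) This fails. Under p = T, q = F, the left side is true but the right side is false.

(⇐) This fails. Under p = F, q = F, the left side is false but the right side is true.

Neither implication holds.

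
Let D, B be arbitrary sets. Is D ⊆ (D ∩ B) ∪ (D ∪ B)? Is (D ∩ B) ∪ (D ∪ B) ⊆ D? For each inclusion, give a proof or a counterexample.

Forward inclusion. Let x ∈ D. Then either x ∈ D and x ∉ B; or x ∈ D ∩ B. In each case x ∈ (D ∩ B) ∪ (D ∪ B), so D ⊆ (D ∩ B) ∪ (D ∪ B).

Reverse inclusion. This inclusion fails. Take D = ∅, B = {1}; then 1 ∈ (D ∩ B) ∪ (D ∪ B) but 1 ∉ D.

The sets are not equal: only the forward inclusion holds.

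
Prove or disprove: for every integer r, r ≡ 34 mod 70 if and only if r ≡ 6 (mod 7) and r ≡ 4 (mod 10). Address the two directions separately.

Equivalent; both directions hold.

(⟹) Suppose r ≡ 34 (mod 70); write r = 70j + 34. Since 7 ∣ 70, reducing mod 7 gives r ≡ 34 ≡ 6 (mod 7); since 10 ∣ 70, reducing mod 10 gives r ≡ 34 ≡ 4 (mod 10).

(⟸) Conversely, if r ≡ 6 (mod 7) and r ≡ 4 (mod 10), then by the Chinese remainder theorem r ≡ 34 (mod 70). This is exactly r ≡ 34 (mod 70).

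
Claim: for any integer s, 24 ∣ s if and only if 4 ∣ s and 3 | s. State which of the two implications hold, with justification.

[⇒] If 24 ∣ s, write s = 24q. Since 24 = 6·4, s = 4·(6q), so 4 ∣ s; and since 24 = 8·3, s = 3·(8q), so 3 ∣ s.

[⇐] This fails: take s = 12. Both 4 ∣ 12 and 3 ∣ 12, yet 12 is not a multiple of 24 (since 12 = 0·24 + 12), so 24 ∤ 12.

The forward direction holds; the converse fails.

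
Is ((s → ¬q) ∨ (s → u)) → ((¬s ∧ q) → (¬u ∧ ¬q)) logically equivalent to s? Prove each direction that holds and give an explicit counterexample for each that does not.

The forward direction fails; the converse holds.

(→) This fails. Under q = F, s = F, u = F, the left side is true but the right side is false.

(←) Assume the antecedent. If q is true, the antecedent forces (q = T, s = T, u = F) or (q = T, s = T, u = T), and the consequent holds there. If q is false, the consequent reduces to true regardless of the other variables. Either way the consequent holds.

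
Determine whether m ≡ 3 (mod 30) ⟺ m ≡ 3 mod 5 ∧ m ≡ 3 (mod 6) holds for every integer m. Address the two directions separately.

Forward direction. Suppose m ≡ 3 (mod 30); write m = 30j + 3. Since 5 ∣ 30, reducing mod 5 gives m ≡ 3 (mod 5); since 6 ∣ 30, reducing mod 6 gives m ≡ 3 (mod 6).

Converse. If m ≡ 3 (mod 5) and m ≡ 3 (mod 6), then by the Chinese remainder theorem m ≡ 3 (mod 30). This is exactly m ≡ 3 (mod 30).

Both directions hold; the statement is true.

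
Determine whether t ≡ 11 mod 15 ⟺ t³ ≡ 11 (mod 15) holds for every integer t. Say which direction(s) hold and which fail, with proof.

(→) Suppose t ≡ 11 mod 15. Write t = 15j + 11. Then (15j + 11)³ = 3375j³ + 7425j² + 5445j + 1331 = 15(225j³ + 495j² + 363j + 88) + 11, so t³ ≡ 11 (mod 15).

(←) Conversely, suppose t³ ≡ 11 (mod 15). The only residue r in {0, …, 14} with r³ ≡ 11 (mod 15) is r = 11, so t ≡ 11 (mod 15).

Both directions hold.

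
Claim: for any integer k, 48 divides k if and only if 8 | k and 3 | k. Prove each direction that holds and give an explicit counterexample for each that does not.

Only the forward implication holds.

(←) This fails: take k = 24. Both 8 ∣ 24 and 3 ∣ 24, yet 24 is not a multiple of 48 (since 24 = 0·48 + 24), so 48 ∤ 24.

(→) If 48 ∣ k, write k = 48q. Since 48 = 6·8, k = 8·(6q), so 8 ∣ k; and since 48 = 16·3, k = 3·(16q), so 3 ∣ k.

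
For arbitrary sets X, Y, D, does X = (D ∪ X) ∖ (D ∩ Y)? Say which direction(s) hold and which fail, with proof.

(⟹) This inclusion fails. Take X = {1}, Y = {1}, D = {1}; then 1 ∈ X but 1 ∉ (D ∪ X) ∖ (D ∩ Y).

(⟸) This inclusion fails. Take X = ∅, Y = ∅, D = {1}; then 1 ∈ (D ∪ X) ∖ (D ∩ Y) but 1 ∉ X.

(⊆) fails and (⊇) fails.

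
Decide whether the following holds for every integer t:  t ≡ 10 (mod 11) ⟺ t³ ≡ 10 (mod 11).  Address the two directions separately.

(⇒) Suppose t ≡ 10 (mod 11). Write t = 11j + 10. Then (11j + 10)³ = 1331j³ + 3630j² + 3300j + 1000 = 11(121j³ + 330j² + 300j + 90) + 10, so t³ ≡ 10 (mod 11).

(⇐) For the converse, argue contrapositively. If t ≢ 10 (mod 11), then t is congruent to one of 0, 1, 2, 3, 4, 5, 6, 7, 8, 9 modulo 11, and these give t³ ≡ 0, 1, 8, 5, 9, 4, 7, 2, 6, 3 respectively — never 10.

Both directions hold; the statement is true.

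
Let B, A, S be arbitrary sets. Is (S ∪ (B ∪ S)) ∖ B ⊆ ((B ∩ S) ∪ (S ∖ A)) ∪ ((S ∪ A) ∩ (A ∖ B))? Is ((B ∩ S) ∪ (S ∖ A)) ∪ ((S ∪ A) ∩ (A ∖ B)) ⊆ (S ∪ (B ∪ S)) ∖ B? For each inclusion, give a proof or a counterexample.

Only the forward inclusion holds.

(⟸) This inclusion fails. Take B = ∅, A = {1}, S = ∅; then 1 ∈ ((B ∩ S) ∪ (S ∖ A)) ∪ ((S ∪ A) ∩ (A ∖ B)) but 1 ∉ (S ∪ (B ∪ S)) ∖ B.

(⟹) Let x ∈ (S ∪ (B ∪ S)) ∖ B. Then either x ∈ S and x ∉ B, A; or x ∈ A ∩ S and x ∉ B. In each case x ∈ ((B ∩ S) ∪ (S ∖ A)) ∪ ((S ∪ A) ∩ (A ∖ B)), so (S ∪ (B ∪ S)) ∖ B ⊆ ((B ∩ S) ∪ (S ∖ A)) ∪ ((S ∪ A) ∩ (A ∖ B)).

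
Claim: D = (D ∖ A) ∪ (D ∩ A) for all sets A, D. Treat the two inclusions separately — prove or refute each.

(⟹) Let x ∈ D. Then either x ∈ D and x ∉ A; or x ∈ A ∩ D. In each case x ∈ (D ∖ A) ∪ (D ∩ A), so D ⊆ (D ∖ A) ∪ (D ∩ A).

(⟸) Let x ∈ (D ∖ A) ∪ (D ∩ A). Then either x ∈ D and x ∉ A; or x ∈ A ∩ D. In each case x ∈ D, so (D ∖ A) ∪ (D ∩ A) ⊆ D.

The two sets are equal.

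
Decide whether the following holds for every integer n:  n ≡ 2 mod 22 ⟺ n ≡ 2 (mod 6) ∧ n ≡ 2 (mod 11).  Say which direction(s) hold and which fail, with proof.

(⇒) fails; (⇐) holds.

[⇒] This fails: n = 24 gives 24 ≡ 2 (mod 22) but 24 ≡ 0 (mod 6), so the conjunction on the right does not hold.

[⇐] Conversely, if n ≡ 2 (mod 6) and n ≡ 2 (mod 11), then by the Chinese remainder theorem n ≡ 2 (mod 66). Since 2 ≡ 2 (mod 22) and 22 ∣ 66, we get n ≡ 2 (mod 22).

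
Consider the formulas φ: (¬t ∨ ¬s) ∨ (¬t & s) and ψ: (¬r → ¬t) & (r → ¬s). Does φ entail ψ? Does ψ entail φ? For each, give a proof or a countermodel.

(⇒) fails; (⇐) holds.

(→) This fails. Under s = F, t = T, r = F, the left side is true but the right side is false.

(←) Assume the antecedent. If s is true, the antecedent forces (s = T, t = F, r = F), and (¬t ∨ ¬s) ∨ (¬t & s) holds there. If s is false, (¬t ∨ ¬s) ∨ (¬t & s) reduces to true regardless of the other variables. Either way (¬t ∨ ¬s) ∨ (¬t & s) holds.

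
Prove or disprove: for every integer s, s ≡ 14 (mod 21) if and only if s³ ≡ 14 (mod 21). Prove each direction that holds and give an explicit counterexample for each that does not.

Forward direction. Suppose s ≡ 14 (mod 21). Write s = 21j + 14. Then (21j + 14)³ = 9261j³ + 18522j² + 12348j + 2744 = 21(441j³ + 882j² + 588j + 130) + 14, so s³ ≡ 14 (mod 21).

Converse. Suppose s³ ≡ 14 (mod 21). The only residue r in {0, …, 20} with r³ ≡ 14 (mod 21) is r = 14, so s ≡ 14 (mod 21).

Both implications hold.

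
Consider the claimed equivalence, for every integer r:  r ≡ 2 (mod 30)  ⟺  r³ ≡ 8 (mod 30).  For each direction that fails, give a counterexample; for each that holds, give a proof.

[⇐] Suppose r³ ≡ 8 (mod 30). The only residue r in {0, …, 29} with r³ ≡ 8 (mod 30) is r = 2, so r ≡ 2 (mod 30).

[⇒] Suppose r ≡ 2 (mod 30). Write r = 30j + 2. Then (30j + 2)³ = 27000j³ + 5400j² + 360j + 8 = 30(900j³ + 180j² + 12j) + 8, so r³ ≡ 8 (mod 30).

Both directions hold.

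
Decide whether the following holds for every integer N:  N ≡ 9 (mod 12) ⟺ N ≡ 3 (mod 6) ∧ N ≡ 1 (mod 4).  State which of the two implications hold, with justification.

Forward direction. Suppose N ≡ 9 (mod 12); write N = 12j + 9. Since 6 ∣ 12, reducing mod 6 gives N ≡ 9 ≡ 3 (mod 6); since 4 ∣ 12, reducing mod 4 gives N ≡ 9 ≡ 1 (mod 4).

Converse. If N ≡ 3 (mod 6) and N ≡ 1 (mod 4), then by the Chinese remainder theorem N ≡ 9 (mod 12). This is exactly N ≡ 9 (mod 12).

Both directions hold; the statement is true.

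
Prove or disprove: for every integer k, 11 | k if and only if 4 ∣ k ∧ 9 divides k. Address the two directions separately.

Neither implication holds.

Forward direction. This fails: take k = 11. Certainly 11 ∣ 11, but 4 ∤ 11.

Converse. This fails: take k = 36. Both 4 ∣ 36 and 9 ∣ 36, yet 36 is not a multiple of 11 (since 36 = 3·11 + 3), so 11 ∤ 36.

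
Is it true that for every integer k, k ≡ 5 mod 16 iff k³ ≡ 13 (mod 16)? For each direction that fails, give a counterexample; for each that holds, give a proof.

Both directions hold; the statement is true.

[⇒] Suppose k ≡ 5 mod 16. Write k = 16j + 5. Then (16j + 5)³ = 4096j³ + 3840j² + 1200j + 125 = 16(256j³ + 240j² + 75j + 7) + 13, so k³ ≡ 13 (mod 16).

[⇐] Conversely, suppose k³ ≡ 13 (mod 16). The only residue r in {0, …, 15} with r³ ≡ 13 (mod 16) is r = 5, so k ≡ 5 (mod 16).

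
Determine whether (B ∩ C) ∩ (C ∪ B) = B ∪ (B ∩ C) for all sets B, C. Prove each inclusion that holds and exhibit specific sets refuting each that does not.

Only the forward inclusion holds.

(⊆) Let x ∈ (B ∩ C) ∩ (C ∪ B). Then x ∈ B ∩ C, from which x ∈ B ∪ (B ∩ C).

(⊇) This inclusion fails. Take B = {1}, C = ∅; then 1 ∈ B ∪ (B ∩ C) but 1 ∉ (B ∩ C) ∩ (C ∪ B).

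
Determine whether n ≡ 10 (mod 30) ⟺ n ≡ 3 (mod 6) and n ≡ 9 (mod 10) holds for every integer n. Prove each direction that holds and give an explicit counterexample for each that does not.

Forward direction. This fails: n = 10 gives 10 ≡ 10 (mod 30) but 10 ≡ 4 (mod 6), so the conjunction on the right does not hold.

Converse. This fails: n = 9 satisfies both congruences on the right (9 ≡ 3 mod 6 and 9 ≡ 9 mod 10) yet 9 ≡ 9 (mod 30), not 10.

Neither direction holds.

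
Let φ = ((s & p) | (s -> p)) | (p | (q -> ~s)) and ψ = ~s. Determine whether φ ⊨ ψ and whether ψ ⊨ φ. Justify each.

(→) This fails. Under q = F, p = F, s = T, the left side is true but the right side is false.

(←) Assume the antecedent. If q is true, the antecedent forces (q = T, p = F, s = F) or (q = T, p = T, s = F), and the consequent holds there. If q is false, the consequent reduces to true regardless of the other variables. Either way the consequent holds.

Not equivalent: only (⇐) holds.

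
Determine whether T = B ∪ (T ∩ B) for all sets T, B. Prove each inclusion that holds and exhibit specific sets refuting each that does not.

(⊆) fails and (⊇) fails.

(⊆) This inclusion fails. Take T = {1}, B = ∅; then 1 ∈ T but 1 ∉ B ∪ (T ∩ B).

(⊇) This inclusion fails. Take T = ∅, B = {1}; then 1 ∈ B ∪ (T ∩ B) but 1 ∉ T.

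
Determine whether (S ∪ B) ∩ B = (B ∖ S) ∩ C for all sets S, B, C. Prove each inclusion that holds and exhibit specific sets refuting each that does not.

The sets are not equal: only the reverse inclusion holds.

Reverse inclusion. Let x ∈ (B ∖ S) ∩ C. Then x ∈ B ∩ C and x ∉ S, from which x ∈ (S ∪ B) ∩ B.

Forward inclusion. This inclusion fails. Take S = ∅, B = {1}, C = ∅; then 1 ∈ (S ∪ B) ∩ B but 1 ∉ (B ∖ S) ∩ C.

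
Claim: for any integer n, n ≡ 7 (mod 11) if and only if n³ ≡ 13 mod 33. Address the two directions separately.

[⇒] This fails: take n = 18. Then 18 ≡ 7 (mod 11), but 18³ = 5832 ≡ 24 (mod 33), not 13.

[⇐] Conversely, the residues r modulo 33 with r³ ≡ 13 (mod 33) are exactly {7}, and each is ≡ 7 (mod 11).

The forward direction fails; the converse holds.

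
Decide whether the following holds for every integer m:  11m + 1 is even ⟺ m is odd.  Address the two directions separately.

(⇐) Suppose m is odd; write m = 2j + 1. Then 11m + 1 = 11·(2j + 1) + 1 = 2·11j + 12, which is even.

(⇒) Suppose 11m + 1 is even. Since 11 is odd, 11m and m have the same parity, so 11m + 1 ≡ m + 1 (mod 2). As 1 is odd, 11m + 1 is even exactly when m is odd. Thus m is odd.

Both directions hold; the statement is true.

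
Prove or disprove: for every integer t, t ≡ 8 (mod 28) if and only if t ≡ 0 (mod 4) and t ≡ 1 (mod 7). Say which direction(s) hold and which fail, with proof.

The biconditional holds.

[⇐] If t ≡ 0 (mod 4) and t ≡ 1 (mod 7), then by the Chinese remainder theorem t ≡ 8 (mod 28). This is exactly t ≡ 8 (mod 28).

[⇒] Suppose t ≡ 8 (mod 28); write t = 28j + 8. Since 4 ∣ 28, reducing mod 4 gives t ≡ 8 ≡ 0 (mod 4); since 7 ∣ 28, reducing mod 7 gives t ≡ 8 ≡ 1 (mod 7).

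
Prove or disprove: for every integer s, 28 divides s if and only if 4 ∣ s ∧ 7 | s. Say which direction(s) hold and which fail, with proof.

[⇒] If 28 ∣ s, write s = 28q. Since 28 = 7·4, s = 4·(7q), so 4 ∣ s; and since 28 = 4·7, s = 7·(4q), so 7 ∣ s.

[⇐] Suppose 4 ∣ s and 7 ∣ s. Any common multiple of 4 and 7 is a multiple of their lcm; here gcd(4, 7) = 1, so lcm(4, 7) = 4·7 = 28, so 28 ∣ s.

Both directions hold; the statement is true.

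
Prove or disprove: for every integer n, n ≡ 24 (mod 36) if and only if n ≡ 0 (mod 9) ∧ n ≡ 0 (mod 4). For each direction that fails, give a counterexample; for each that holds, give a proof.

(⇒) This fails: n = 24 gives 24 ≡ 24 (mod 36) but 24 ≡ 6 (mod 9), so the conjunction on the right does not hold.

(⇐) This fails: n = 0 satisfies both congruences on the right (0 ≡ 0 mod 9 and 0 ≡ 0 mod 4) yet 0 ≡ 0 (mod 36), not 24.

Neither direction holds.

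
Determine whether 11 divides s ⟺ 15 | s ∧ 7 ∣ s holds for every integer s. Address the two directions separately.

[⇒] This fails: take s = 11. Certainly 11 ∣ 11, but 15 ∤ 11.

[⇐] This fails: take s = 105. Both 15 ∣ 105 and 7 ∣ 105, yet 105 is not a multiple of 11 (since 105 = 9·11 + 6), so 11 ∤ 105.

Neither implication holds.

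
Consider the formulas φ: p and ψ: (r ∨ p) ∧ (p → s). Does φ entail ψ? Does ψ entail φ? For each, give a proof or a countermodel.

(⇒) fails and (⇐) fails.

(⇒) This fails. Under p = T, s = F, r = F, the left side is true but the right side is false.

(⇐) This fails. Under p = F, s = F, r = T, the left side is false but the right side is true.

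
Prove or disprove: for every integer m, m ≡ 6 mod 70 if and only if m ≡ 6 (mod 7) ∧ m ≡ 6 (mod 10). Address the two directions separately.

Both implications hold.

(⇒) Suppose m ≡ 6 (mod 70); write m = 70j + 6. Since 7 ∣ 70, reducing mod 7 gives m ≡ 6 (mod 7); since 10 ∣ 70, reducing mod 10 gives m ≡ 6 (mod 10).

(⇐) Conversely, if m ≡ 6 (mod 7) and m ≡ 6 (mod 10), then by the Chinese remainder theorem m ≡ 6 (mod 70). This is exactly m ≡ 6 (mod 70).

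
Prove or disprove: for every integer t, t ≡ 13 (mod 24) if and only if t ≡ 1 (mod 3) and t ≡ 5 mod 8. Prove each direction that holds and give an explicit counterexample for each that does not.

(⟹) Suppose t ≡ 13 (mod 24); write t = 24j + 13. Since 3 ∣ 24, reducing mod 3 gives t ≡ 13 ≡ 1 (mod 3); since 8 ∣ 24, reducing mod 8 gives t ≡ 13 ≡ 5 (mod 8).

(⟸) Conversely, if t ≡ 1 (mod 3) and t ≡ 5 (mod 8), then by the Chinese remainder theorem t ≡ 13 (mod 24). This is exactly t ≡ 13 (mod 24).

Equivalent; both directions hold.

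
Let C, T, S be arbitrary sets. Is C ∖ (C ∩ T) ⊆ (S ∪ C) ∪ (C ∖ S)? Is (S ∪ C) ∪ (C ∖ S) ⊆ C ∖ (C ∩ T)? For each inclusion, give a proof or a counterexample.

(⊆) holds; (⊇) fails.

Forward inclusion. Let x ∈ C ∖ (C ∩ T). Then either x ∈ C and x ∉ T, S; or x ∈ C ∩ S and x ∉ T. In each case x ∈ (S ∪ C) ∪ (C ∖ S), so C ∖ (C ∩ T) ⊆ (S ∪ C) ∪ (C ∖ S).

Reverse inclusion. This inclusion fails. Take C = {1}, T = {1}, S = ∅; then 1 ∈ (S ∪ C) ∪ (C ∖ S) but 1 ∉ C ∖ (C ∩ T).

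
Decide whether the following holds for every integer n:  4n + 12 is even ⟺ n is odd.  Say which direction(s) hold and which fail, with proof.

Only the converse holds.

(→) This fails: take n = 2. Then 4n + 12 = 20, which is even, yet n = 2 is even, not odd.

(←) Suppose n is odd. Since 4 is even, 4n is even for every n, so 4n + 12 has the same parity as 12, which is even. Hence 4n + 12 is even.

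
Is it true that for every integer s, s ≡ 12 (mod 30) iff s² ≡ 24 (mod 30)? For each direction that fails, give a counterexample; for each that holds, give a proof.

[⇒] Suppose s ≡ 12 (mod 30). Write s = 30j + 12. Then (30j + 12)² = 900j² + 720j + 144 = 30(30j² + 24j + 4) + 24, so s² ≡ 24 (mod 30).

[⇐] This fails: take s = 18. Then 18² = 324 ≡ 24 (mod 30), yet 18 ≡ 18 (mod 30), not 12.

(⇒) holds; (⇐) fails.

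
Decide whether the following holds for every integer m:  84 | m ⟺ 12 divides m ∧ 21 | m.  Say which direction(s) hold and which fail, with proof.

(⇒) If 84 ∣ m, write m = 84q. Since 84 = 7·12, m = 12·(7q), so 12 ∣ m; and since 84 = 4·21, m = 21·(4q), so 21 ∣ m.

(⇐) Suppose 12 ∣ m and 21 ∣ m. Any common multiple of 12 and 21 is a multiple of their lcm; here lcm(12, 21) = 12·21/gcd(12, 21) = 252/3 = 84, so 84 ∣ m.

Both directions hold.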